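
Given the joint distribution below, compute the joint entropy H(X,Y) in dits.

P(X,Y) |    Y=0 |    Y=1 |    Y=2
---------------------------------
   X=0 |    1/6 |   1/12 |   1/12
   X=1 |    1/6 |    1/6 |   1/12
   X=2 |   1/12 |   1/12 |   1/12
0.9287 dits

Joint entropy is H(X,Y) = -Σ_{x,y} p(x,y) log p(x,y).

Summing over all non-zero entries:
H(X,Y) = -[1/6·log_10(1/6) + 1/12·log_10(1/12) + 1/12·log_10(1/12) + 1/6·log_10(1/6) + 1/6·log_10(1/6) + 1/12·log_10(1/12) + 1/12·log_10(1/12) + 1/12·log_10(1/12) + 1/12·log_10(1/12)]
H(X,Y) = 0.9287 dits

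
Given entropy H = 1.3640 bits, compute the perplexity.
2.5740

Perplexity is 2^H (or exp(H) for natural log).

H = 1.3640 bits
Perplexity = 2^1.3640 = 2.5740

Interpretation: The model's uncertainty is equivalent to choosing uniformly among 2.6 options.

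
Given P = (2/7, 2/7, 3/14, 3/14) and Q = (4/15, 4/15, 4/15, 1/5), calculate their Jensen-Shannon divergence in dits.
0.0008 dits

Jensen-Shannon divergence is:
JSD(P||Q) = 0.5 × D_KL(P||M) + 0.5 × D_KL(Q||M)
where M = 0.5 × (P + Q) is the mixture distribution.

M = 0.5 × (2/7, 2/7, 3/14, 3/14) + 0.5 × (4/15, 4/15, 4/15, 1/5) = (0.27619, 0.27619, 0.240476, 0.207143)

D_KL(P||M) = 0.0008 dits
D_KL(Q||M) = 0.0008 dits

JSD(P||Q) = 0.5 × 0.0008 + 0.5 × 0.0008 = 0.0008 dits

Unlike KL divergence, JSD is symmetric and bounded: 0 ≤ JSD ≤ log(2).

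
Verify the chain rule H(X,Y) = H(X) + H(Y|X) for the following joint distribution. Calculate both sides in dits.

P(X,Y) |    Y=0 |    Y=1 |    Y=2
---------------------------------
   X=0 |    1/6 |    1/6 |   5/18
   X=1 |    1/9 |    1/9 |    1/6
H(X,Y) = 0.7557, H(X) = 0.2902, H(Y|X) = 0.4654 (all in dits)

Chain rule: H(X,Y) = H(X) + H(Y|X)

Left side — joint entropy directly:
H(X,Y) = -Σ p(x,y) log p(x,y) = 0.7557 dits

Right side — compute H(Y|X) from the conditional distributions:
P(X) = (11/18, 7/18), so H(X) = 0.2902 dits
H(Y|X) = Σ_x P(X=x) · H(Y|X=x):
  P(Y|X=0) = (3/11, 3/11, 5/11), H(Y|X=0) = 0.4634, weight P(X=0) = 11/18
  P(Y|X=1) = (2/7, 2/7, 3/7), H(Y|X=1) = 0.4686, weight P(X=1) = 7/18
H(Y|X) = 0.4654 dits

H(X) + H(Y|X) = 0.2902 + 0.4654 = 0.7557 dits

Both sides equal 0.7557 dits. ✓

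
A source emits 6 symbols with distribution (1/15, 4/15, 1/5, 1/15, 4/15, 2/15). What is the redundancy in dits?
0.0587 dits

Redundancy measures how far a source is from maximum entropy:
R = H_max - H(X)

Maximum entropy for 6 symbols: H_max = log_10(6) = 0.7782 dits
Actual entropy: H(X) = 0.7194 dits
Redundancy: R = 0.7782 - 0.7194 = 0.0587 dits

This redundancy represents potential for compression: the source could be compressed by 0.0587 dits per symbol.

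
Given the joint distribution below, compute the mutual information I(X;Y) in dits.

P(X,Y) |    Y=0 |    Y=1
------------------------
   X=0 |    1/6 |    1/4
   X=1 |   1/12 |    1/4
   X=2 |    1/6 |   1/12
0.0227 dits

Mutual information: I(X;Y) = H(X) + H(Y) - H(X,Y)

Marginals:
P(X) = (5/12, 1/3, 1/4), H(X) = 0.4680 dits
P(Y) = (5/12, 7/12), H(Y) = 0.2950 dits

Joint entropy: H(X,Y) = 0.7403 dits

I(X;Y) = 0.4680 + 0.2950 - 0.7403 = 0.0227 dits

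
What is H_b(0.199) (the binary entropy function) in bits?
0.7199 bits

The binary entropy function is:
H(p) = -p log(p) - (1-p) log(1-p)

H(0.199) = -0.199 × log_2(0.199) - 0.801 × log_2(0.801)
H(0.199) = 0.7199 bits

Note: Binary entropy is maximized at p=0.5 (H=1 bit) and minimized at p=0 or p=1 (H=0).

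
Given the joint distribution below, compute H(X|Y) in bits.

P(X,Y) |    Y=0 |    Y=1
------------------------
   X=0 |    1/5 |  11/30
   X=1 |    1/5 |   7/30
0.9784 bits

Using the chain rule: H(X|Y) = H(X,Y) - H(Y)

First, compute H(X,Y) = 1.9494 bits

Marginal P(Y) = (2/5, 3/5)
H(Y) = 0.9710 bits

H(X|Y) = H(X,Y) - H(Y) = 1.9494 - 0.9710 = 0.9784 bits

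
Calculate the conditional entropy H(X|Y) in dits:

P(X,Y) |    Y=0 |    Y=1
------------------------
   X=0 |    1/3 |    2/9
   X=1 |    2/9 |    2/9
0.2962 dits

Using the chain rule: H(X|Y) = H(X,Y) - H(Y)

First, compute H(X,Y) = 0.5945 dits

Marginal P(Y) = (5/9, 4/9)
H(Y) = 0.2983 dits

H(X|Y) = H(X,Y) - H(Y) = 0.5945 - 0.2983 = 0.2962 dits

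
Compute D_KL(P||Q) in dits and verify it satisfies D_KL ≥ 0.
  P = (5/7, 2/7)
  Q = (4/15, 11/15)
0.1887 dits

KL divergence satisfies the Gibbs inequality: D_KL(P||Q) ≥ 0 for all distributions P, Q.

D_KL(P||Q) = Σ p(x) log(p(x)/q(x))
Term by term:
  x=0: 5/7 × log_10[(5/7)/(4/15)] = 0.3056
  x=1: 2/7 × log_10[(2/7)/(11/15)] = -0.1170
D_KL(P||Q) = 0.1887 dits

D_KL(P||Q) = 0.1887 ≥ 0 ✓

This non-negativity is a fundamental property: relative entropy cannot be negative because it measures how different Q is from P.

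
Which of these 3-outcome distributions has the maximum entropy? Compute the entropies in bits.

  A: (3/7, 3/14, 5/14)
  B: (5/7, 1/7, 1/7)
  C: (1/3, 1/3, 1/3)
C

For a discrete distribution over n outcomes, entropy is maximized by the uniform distribution.

Computing entropies:
H(A) = 1.5306 bits
H(B) = 1.1488 bits
H(C) = 1.5850 bits

The uniform distribution (where all probabilities equal 1/3) achieves the maximum entropy of log_2(3) = 1.5850 bits.

Distribution C has the highest entropy.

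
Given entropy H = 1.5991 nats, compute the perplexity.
4.9486

Perplexity is e^H (or exp(H) for natural log).

H = 1.5991 nats
Perplexity = e^1.5991 = 4.9486

Interpretation: The model's uncertainty is equivalent to choosing uniformly among 4.9 options.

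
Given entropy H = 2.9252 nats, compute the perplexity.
18.6380

Perplexity is e^H (or exp(H) for natural log).

H = 2.9252 nats
Perplexity = e^2.9252 = 18.6380

Interpretation: The model's uncertainty is equivalent to choosing uniformly among 18.6 options.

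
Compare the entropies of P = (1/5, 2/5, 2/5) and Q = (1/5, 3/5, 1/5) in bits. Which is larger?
P

Computing entropies in bits:
H(P) = 1.5219
H(Q) = 1.3710

Distribution P has higher entropy.

Intuition: The distribution closer to uniform (more spread out) has higher entropy.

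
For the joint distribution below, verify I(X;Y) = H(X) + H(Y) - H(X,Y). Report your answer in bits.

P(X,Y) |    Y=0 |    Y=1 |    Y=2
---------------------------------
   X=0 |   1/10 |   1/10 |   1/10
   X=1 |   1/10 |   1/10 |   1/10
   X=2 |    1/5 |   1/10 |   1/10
I(X;Y) = 0.0200 bits

Mutual information has multiple equivalent forms:
- I(X;Y) = H(X) - H(X|Y)
- I(X;Y) = H(Y) - H(Y|X)
- I(X;Y) = H(X) + H(Y) - H(X,Y)

Computing all quantities:
H(X) = 1.5710, H(Y) = 1.5710, H(X,Y) = 3.1219
H(X|Y) = 1.5510, H(Y|X) = 1.5510

Verification:
H(X) - H(X|Y) = 1.5710 - 1.5510 = 0.0200
H(Y) - H(Y|X) = 1.5710 - 1.5510 = 0.0200
H(X) + H(Y) - H(X,Y) = 1.5710 + 1.5710 - 3.1219 = 0.0200

All forms give I(X;Y) = 0.0200 bits. ✓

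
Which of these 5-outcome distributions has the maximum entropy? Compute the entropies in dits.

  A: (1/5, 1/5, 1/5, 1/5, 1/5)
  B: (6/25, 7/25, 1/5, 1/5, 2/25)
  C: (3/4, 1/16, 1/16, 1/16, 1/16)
A

For a discrete distribution over n outcomes, entropy is maximized by the uniform distribution.

Computing entropies:
H(A) = 0.6990 dits
H(B) = 0.6709 dits
H(C) = 0.3947 dits

The uniform distribution (where all probabilities equal 1/5) achieves the maximum entropy of log_10(5) = 0.6990 dits.

Distribution A has the highest entropy.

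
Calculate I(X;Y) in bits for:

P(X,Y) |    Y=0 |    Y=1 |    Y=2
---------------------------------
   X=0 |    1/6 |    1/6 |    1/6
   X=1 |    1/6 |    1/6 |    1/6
0.0000 bits

Mutual information: I(X;Y) = H(X) + H(Y) - H(X,Y)

Marginals:
P(X) = (1/2, 1/2), H(X) = 1.0000 bits
P(Y) = (1/3, 1/3, 1/3), H(Y) = 1.5850 bits

Joint entropy: H(X,Y) = 2.5850 bits

I(X;Y) = 1.0000 + 1.5850 - 2.5850 = 0.0000 bits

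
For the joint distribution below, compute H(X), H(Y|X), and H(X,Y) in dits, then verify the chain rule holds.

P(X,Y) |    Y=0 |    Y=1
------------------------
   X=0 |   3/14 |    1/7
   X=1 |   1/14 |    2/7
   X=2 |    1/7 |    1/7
H(X,Y) = 0.7429, H(X) = 0.4748, H(Y|X) = 0.2680 (all in dits)

Chain rule: H(X,Y) = H(X) + H(Y|X)

Left side — joint entropy directly:
H(X,Y) = -Σ p(x,y) log p(x,y) = 0.7429 dits

Right side — compute H(Y|X) from the conditional distributions:
P(X) = (5/14, 5/14, 2/7), so H(X) = 0.4748 dits
H(Y|X) = Σ_x P(X=x) · H(Y|X=x):
  P(Y|X=0) = (3/5, 2/5), H(Y|X=0) = 0.2923, weight P(X=0) = 5/14
  P(Y|X=1) = (1/5, 4/5), H(Y|X=1) = 0.2173, weight P(X=1) = 5/14
  P(Y|X=2) = (1/2, 1/2), H(Y|X=2) = 0.3010, weight P(X=2) = 2/7
H(Y|X) = 0.2680 dits

H(X) + H(Y|X) = 0.4748 + 0.2680 = 0.7429 dits

Both sides equal 0.7429 dits. ✓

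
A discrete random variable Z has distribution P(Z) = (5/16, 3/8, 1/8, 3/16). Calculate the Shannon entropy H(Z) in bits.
1.8829 bits

Shannon entropy is H(X) = -Σ p(x) log p(x).

For P = (5/16, 3/8, 1/8, 3/16):
H = -5/16 × log_2(5/16) -3/8 × log_2(3/8) -1/8 × log_2(1/8) -3/16 × log_2(3/16)
H = 1.8829 bits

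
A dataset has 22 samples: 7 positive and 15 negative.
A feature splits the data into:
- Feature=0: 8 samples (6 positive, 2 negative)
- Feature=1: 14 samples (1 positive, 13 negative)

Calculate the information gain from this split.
0.3711 bits

Information Gain = H(Y) - H(Y|Feature)

Before split:
P(positive) = 7/22 = 0.3182
H(Y) = 0.9024 bits

After split:
Feature=0: H = 0.8113 bits (weight = 8/22)
Feature=1: H = 0.3712 bits (weight = 14/22)
H(Y|Feature) = (8/22)×0.8113 + (14/22)×0.3712 = 0.5312 bits

Information Gain = 0.9024 - 0.5312 = 0.3711 bits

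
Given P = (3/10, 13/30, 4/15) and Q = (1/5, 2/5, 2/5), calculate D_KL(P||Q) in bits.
0.0695 bits

KL divergence: D_KL(P||Q) = Σ p(x) log(p(x)/q(x))

Computing term by term:
  x=0: 3/10 × log_2[(3/10)/(1/5)] = 3/10 × 0.5850 = 0.1755
  x=1: 13/30 × log_2[(13/30)/(2/5)] = 13/30 × 0.1155 = 0.0500
  x=2: 4/15 × log_2[(4/15)/(2/5)] = 4/15 × -0.5850 = -0.1560

D_KL(P||Q) = 0.0695 bits

Note: KL divergence is always non-negative and equals 0 iff P = Q.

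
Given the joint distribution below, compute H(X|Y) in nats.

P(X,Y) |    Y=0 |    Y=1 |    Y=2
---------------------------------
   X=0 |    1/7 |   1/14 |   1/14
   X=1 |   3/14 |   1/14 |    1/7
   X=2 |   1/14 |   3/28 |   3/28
1.0442 nats

Using the chain rule: H(X|Y) = H(X,Y) - H(Y)

First, compute H(X,Y) = 2.1187 nats

Marginal P(Y) = (3/7, 1/4, 9/28)
H(Y) = 1.0745 nats

H(X|Y) = H(X,Y) - H(Y) = 2.1187 - 1.0745 = 1.0442 nats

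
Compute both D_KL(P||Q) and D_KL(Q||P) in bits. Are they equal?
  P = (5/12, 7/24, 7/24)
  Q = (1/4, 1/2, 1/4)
D_KL(P||Q) = 0.1451, D_KL(Q||P) = 0.1490

KL divergence is not symmetric: D_KL(P||Q) ≠ D_KL(Q||P) in general.

D_KL(P||Q) = 0.1451 bits
D_KL(Q||P) = 0.1490 bits

No, they are not equal!

This asymmetry is why KL divergence is not a true distance metric.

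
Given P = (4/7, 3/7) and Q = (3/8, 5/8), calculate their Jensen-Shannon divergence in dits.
0.0085 dits

Jensen-Shannon divergence is:
JSD(P||Q) = 0.5 × D_KL(P||M) + 0.5 × D_KL(Q||M)
where M = 0.5 × (P + Q) is the mixture distribution.

M = 0.5 × (4/7, 3/7) + 0.5 × (3/8, 5/8) = (0.473214, 0.526786)

D_KL(P||M) = 0.0084 dits
D_KL(Q||M) = 0.0085 dits

JSD(P||Q) = 0.5 × 0.0084 + 0.5 × 0.0085 = 0.0085 dits

Unlike KL divergence, JSD is symmetric and bounded: 0 ≤ JSD ≤ log(2).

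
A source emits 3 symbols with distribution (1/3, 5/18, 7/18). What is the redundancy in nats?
0.0093 nats

Redundancy measures how far a source is from maximum entropy:
R = H_max - H(X)

Maximum entropy for 3 symbols: H_max = log_e(3) = 1.0986 nats
Actual entropy: H(X) = 1.0893 nats
Redundancy: R = 1.0986 - 1.0893 = 0.0093 nats

This redundancy represents potential for compression: the source could be compressed by 0.0093 nats per symbol.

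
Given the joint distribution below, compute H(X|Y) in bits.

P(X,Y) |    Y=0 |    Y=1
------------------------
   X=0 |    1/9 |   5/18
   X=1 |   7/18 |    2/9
0.8776 bits

Using the chain rule: H(X|Y) = H(X,Y) - H(Y)

First, compute H(X,Y) = 1.8776 bits

Marginal P(Y) = (1/2, 1/2)
H(Y) = 1.0000 bits

H(X|Y) = H(X,Y) - H(Y) = 1.8776 - 1.0000 = 0.8776 bits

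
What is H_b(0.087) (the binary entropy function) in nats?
0.2955 nats

The binary entropy function is:
H(p) = -p log(p) - (1-p) log(1-p)

H(0.087) = -0.087 × log_e(0.087) - 0.913 × log_e(0.913)
H(0.087) = 0.2955 nats

Note: Binary entropy is maximized at p=0.5 (H=1 bit) and minimized at p=0 or p=1 (H=0).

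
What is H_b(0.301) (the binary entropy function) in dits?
0.2657 dits

The binary entropy function is:
H(p) = -p log(p) - (1-p) log(1-p)

H(0.301) = -0.301 × log_10(0.301) - 0.699 × log_10(0.699)
H(0.301) = 0.2657 dits

Note: Binary entropy is maximized at p=0.5 (H=1 bit) and minimized at p=0 or p=1 (H=0).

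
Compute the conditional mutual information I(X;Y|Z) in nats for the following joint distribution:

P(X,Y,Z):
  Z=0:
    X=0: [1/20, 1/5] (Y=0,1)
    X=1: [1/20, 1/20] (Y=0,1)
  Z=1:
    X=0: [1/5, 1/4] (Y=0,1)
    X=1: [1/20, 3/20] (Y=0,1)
0.0265 nats

Conditional mutual information: I(X;Y|Z) = H(X|Z) + H(Y|Z) - H(X,Y|Z)

H(Z) = 0.6474
H(X,Z) = 1.2580 → H(X|Z) = 0.6106
H(Y,Z) = 1.2899 → H(Y|Z) = 0.6425
H(X,Y,Z) = 1.8741 → H(X,Y|Z) = 1.2266

I(X;Y|Z) = 0.6106 + 0.6425 - 1.2266 = 0.0265 nats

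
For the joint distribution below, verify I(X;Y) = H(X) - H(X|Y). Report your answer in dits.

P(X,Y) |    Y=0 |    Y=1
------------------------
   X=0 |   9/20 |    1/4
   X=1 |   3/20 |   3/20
I(X;Y) = 0.0038 dits

Mutual information has multiple equivalent forms:
- I(X;Y) = H(X) - H(X|Y)
- I(X;Y) = H(Y) - H(Y|X)
- I(X;Y) = H(X) + H(Y) - H(X,Y)

Computing all quantities:
H(X) = 0.2653, H(Y) = 0.2923, H(X,Y) = 0.5537
H(X|Y) = 0.2615, H(Y|X) = 0.2884

Verification:
H(X) - H(X|Y) = 0.2653 - 0.2615 = 0.0038
H(Y) - H(Y|X) = 0.2923 - 0.2884 = 0.0038
H(X) + H(Y) - H(X,Y) = 0.2653 + 0.2923 - 0.5537 = 0.0038

All forms give I(X;Y) = 0.0038 dits. ✓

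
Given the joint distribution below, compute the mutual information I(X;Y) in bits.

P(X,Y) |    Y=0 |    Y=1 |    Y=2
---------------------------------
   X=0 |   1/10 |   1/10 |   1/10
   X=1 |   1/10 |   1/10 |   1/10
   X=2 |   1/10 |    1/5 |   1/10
0.0200 bits

Mutual information: I(X;Y) = H(X) + H(Y) - H(X,Y)

Marginals:
P(X) = (3/10, 3/10, 2/5), H(X) = 1.5710 bits
P(Y) = (3/10, 2/5, 3/10), H(Y) = 1.5710 bits

Joint entropy: H(X,Y) = 3.1219 bits

I(X;Y) = 1.5710 + 1.5710 - 3.1219 = 0.0200 bits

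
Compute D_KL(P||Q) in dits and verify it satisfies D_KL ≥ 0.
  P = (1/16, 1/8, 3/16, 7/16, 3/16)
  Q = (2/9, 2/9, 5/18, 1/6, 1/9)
0.1283 dits

KL divergence satisfies the Gibbs inequality: D_KL(P||Q) ≥ 0 for all distributions P, Q.

D_KL(P||Q) = Σ p(x) log(p(x)/q(x))
Term by term:
  x=0: 1/16 × log_10[(1/16)/(2/9)] = -0.0344
  x=1: 1/8 × log_10[(1/8)/(2/9)] = -0.0312
  x=2: 3/16 × log_10[(3/16)/(5/18)] = -0.0320
  x=3: 7/16 × log_10[(7/16)/(1/6)] = 0.1834
  x=4: 3/16 × log_10[(3/16)/(1/9)] = 0.0426
D_KL(P||Q) = 0.1283 dits

D_KL(P||Q) = 0.1283 ≥ 0 ✓

This non-negativity is a fundamental property: relative entropy cannot be negative because it measures how different Q is from P.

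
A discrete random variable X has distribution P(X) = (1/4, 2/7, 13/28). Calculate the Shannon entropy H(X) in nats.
1.0607 nats

Shannon entropy is H(X) = -Σ p(x) log p(x).

For P = (1/4, 2/7, 13/28):
H = -1/4 × log_e(1/4) -2/7 × log_e(2/7) -13/28 × log_e(13/28)
H = 1.0607 nats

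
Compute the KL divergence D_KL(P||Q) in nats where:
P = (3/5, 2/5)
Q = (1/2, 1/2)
0.0201 nats

KL divergence: D_KL(P||Q) = Σ p(x) log(p(x)/q(x))

Computing term by term:
  x=0: 3/5 × log_e[(3/5)/(1/2)] = 3/5 × 0.1823 = 0.1094
  x=1: 2/5 × log_e[(2/5)/(1/2)] = 2/5 × -0.2231 = -0.0893

D_KL(P||Q) = 0.0201 nats

Note: KL divergence is always non-negative and equals 0 iff P = Q.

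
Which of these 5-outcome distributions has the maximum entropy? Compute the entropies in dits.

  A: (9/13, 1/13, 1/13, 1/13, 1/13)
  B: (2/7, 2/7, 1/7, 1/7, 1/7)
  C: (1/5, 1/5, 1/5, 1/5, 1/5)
C

For a discrete distribution over n outcomes, entropy is maximized by the uniform distribution.

Computing entropies:
H(A) = 0.4533 dits
H(B) = 0.6731 dits
H(C) = 0.6990 dits

The uniform distribution (where all probabilities equal 1/5) achieves the maximum entropy of log_10(5) = 0.6990 dits.

Distribution C has the highest entropy.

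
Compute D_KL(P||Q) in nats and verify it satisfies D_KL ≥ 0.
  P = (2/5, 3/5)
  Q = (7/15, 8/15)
0.0090 nats

KL divergence satisfies the Gibbs inequality: D_KL(P||Q) ≥ 0 for all distributions P, Q.

D_KL(P||Q) = Σ p(x) log(p(x)/q(x))
Term by term:
  x=0: 2/5 × log_e[(2/5)/(7/15)] = -0.0617
  x=1: 3/5 × log_e[(3/5)/(8/15)] = 0.0707
D_KL(P||Q) = 0.0090 nats

D_KL(P||Q) = 0.0090 ≥ 0 ✓

This non-negativity is a fundamental property: relative entropy cannot be negative because it measures how different Q is from P.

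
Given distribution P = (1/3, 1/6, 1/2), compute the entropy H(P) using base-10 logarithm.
0.4392 dits

Shannon entropy is H(X) = -Σ p(x) log p(x).

For P = (1/3, 1/6, 1/2):
H = -1/3 × log_10(1/3) -1/6 × log_10(1/6) -1/2 × log_10(1/2)
H = 0.4392 dits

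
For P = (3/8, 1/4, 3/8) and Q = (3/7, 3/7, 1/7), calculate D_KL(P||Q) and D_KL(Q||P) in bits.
D_KL(P||Q) = 0.2555, D_KL(Q||P) = 0.2169

KL divergence is not symmetric: D_KL(P||Q) ≠ D_KL(Q||P) in general.

D_KL(P||Q) = 0.2555 bits
D_KL(Q||P) = 0.2169 bits

No, they are not equal!

This asymmetry is why KL divergence is not a true distance metric.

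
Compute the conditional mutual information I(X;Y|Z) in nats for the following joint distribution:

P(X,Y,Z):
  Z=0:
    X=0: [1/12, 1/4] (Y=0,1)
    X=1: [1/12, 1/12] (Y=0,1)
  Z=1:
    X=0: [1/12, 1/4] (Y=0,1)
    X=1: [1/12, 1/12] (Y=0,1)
0.0306 nats

Conditional mutual information: I(X;Y|Z) = H(X|Z) + H(Y|Z) - H(X,Y|Z)

H(Z) = 0.6931
H(X,Z) = 1.3297 → H(X|Z) = 0.6365
H(Y,Z) = 1.3297 → H(Y|Z) = 0.6365
H(X,Y,Z) = 1.9356 → H(X,Y|Z) = 1.2425

I(X;Y|Z) = 0.6365 + 0.6365 - 1.2425 = 0.0306 nats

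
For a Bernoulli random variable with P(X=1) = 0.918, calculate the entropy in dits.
0.1232 dits

The binary entropy function is:
H(p) = -p log(p) - (1-p) log(1-p)

H(0.918) = -0.918 × log_10(0.918) - 0.082 × log_10(0.082)
H(0.918) = 0.1232 dits

Note: Binary entropy is maximized at p=0.5 (H=1 bit) and minimized at p=0 or p=1 (H=0).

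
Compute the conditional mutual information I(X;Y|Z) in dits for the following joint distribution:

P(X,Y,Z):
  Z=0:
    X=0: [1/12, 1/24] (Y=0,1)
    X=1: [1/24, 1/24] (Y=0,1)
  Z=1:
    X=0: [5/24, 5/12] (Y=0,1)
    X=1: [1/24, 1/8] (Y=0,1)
0.0022 dits

Conditional mutual information: I(X;Y|Z) = H(X|Z) + H(Y|Z) - H(X,Y|Z)

H(Z) = 0.2222
H(X,Z) = 0.4601 → H(X|Z) = 0.2378
H(Y,Z) = 0.4976 → H(Y|Z) = 0.2753
H(X,Y,Z) = 0.7332 → H(X,Y|Z) = 0.5110

I(X;Y|Z) = 0.2378 + 0.2753 - 0.5110 = 0.0022 dits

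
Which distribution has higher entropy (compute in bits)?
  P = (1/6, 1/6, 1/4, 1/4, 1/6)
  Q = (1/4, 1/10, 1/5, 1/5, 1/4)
P

Computing entropies in bits:
H(P) = 2.2925
H(Q) = 2.2610

Distribution P has higher entropy.

Intuition: The distribution closer to uniform (more spread out) has higher entropy.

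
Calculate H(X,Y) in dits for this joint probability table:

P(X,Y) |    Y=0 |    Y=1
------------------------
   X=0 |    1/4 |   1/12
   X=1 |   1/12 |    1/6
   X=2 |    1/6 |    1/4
0.7403 dits

Joint entropy is H(X,Y) = -Σ_{x,y} p(x,y) log p(x,y).

Summing over all non-zero entries:
H(X,Y) = -[1/4·log_10(1/4) + 1/12·log_10(1/12) + 1/12·log_10(1/12) + 1/6·log_10(1/6) + 1/6·log_10(1/6) + 1/4·log_10(1/4)]
H(X,Y) = 0.7403 dits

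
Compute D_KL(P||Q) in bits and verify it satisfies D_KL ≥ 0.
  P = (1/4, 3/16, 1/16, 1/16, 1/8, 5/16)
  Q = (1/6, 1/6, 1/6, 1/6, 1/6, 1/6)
0.2327 bits

KL divergence satisfies the Gibbs inequality: D_KL(P||Q) ≥ 0 for all distributions P, Q.

D_KL(P||Q) = Σ p(x) log(p(x)/q(x))
Term by term:
  x=0: 1/4 × log_2[(1/4)/(1/6)] = 0.1462
  x=1: 3/16 × log_2[(3/16)/(1/6)] = 0.0319
  x=2: 1/16 × log_2[(1/16)/(1/6)] = -0.0884
  x=3: 1/16 × log_2[(1/16)/(1/6)] = -0.0884
  x=4: 1/8 × log_2[(1/8)/(1/6)] = -0.0519
  x=5: 5/16 × log_2[(5/16)/(1/6)] = 0.2834
D_KL(P||Q) = 0.2327 bits

D_KL(P||Q) = 0.2327 ≥ 0 ✓

This non-negativity is a fundamental property: relative entropy cannot be negative because it measures how different Q is from P.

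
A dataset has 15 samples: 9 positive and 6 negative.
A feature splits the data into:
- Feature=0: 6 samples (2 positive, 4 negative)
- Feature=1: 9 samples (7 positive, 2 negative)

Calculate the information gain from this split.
0.1451 bits

Information Gain = H(Y) - H(Y|Feature)

Before split:
P(positive) = 9/15 = 0.6000
H(Y) = 0.9710 bits

After split:
Feature=0: H = 0.9183 bits (weight = 6/15)
Feature=1: H = 0.7642 bits (weight = 9/15)
H(Y|Feature) = (6/15)×0.9183 + (9/15)×0.7642 = 0.8258 bits

Information Gain = 0.9710 - 0.8258 = 0.1451 bits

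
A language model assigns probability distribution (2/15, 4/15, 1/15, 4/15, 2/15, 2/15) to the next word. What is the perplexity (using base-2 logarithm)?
5.4273

Perplexity is 2^H (or exp(H) for natural log).

First, H = -Σ p log p = 2.4402 bits
Perplexity = 2^2.4402 = 5.4273

Interpretation: The model's uncertainty is equivalent to choosing uniformly among 5.4 options.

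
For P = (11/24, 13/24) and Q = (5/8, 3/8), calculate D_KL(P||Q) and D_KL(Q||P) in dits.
D_KL(P||Q) = 0.0248, D_KL(Q||P) = 0.0243

KL divergence is not symmetric: D_KL(P||Q) ≠ D_KL(Q||P) in general.

D_KL(P||Q) = 0.0248 dits
D_KL(Q||P) = 0.0243 dits

No, they are not equal!

This asymmetry is why KL divergence is not a true distance metric.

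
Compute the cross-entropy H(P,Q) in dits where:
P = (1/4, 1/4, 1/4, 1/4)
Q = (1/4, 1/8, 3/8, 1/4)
0.6333 dits

Cross-entropy: H(P,Q) = -Σ p(x) log q(x)

Alternatively: H(P,Q) = H(P) + D_KL(P||Q)
H(P) = 0.6021 dits
D_KL(P||Q) = 0.0312 dits

H(P,Q) = 0.6021 + 0.0312 = 0.6333 dits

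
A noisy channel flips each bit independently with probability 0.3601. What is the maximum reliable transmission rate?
0.0572 bits

For a binary symmetric channel (BSC) with error probability p:
Capacity C = 1 - H(p) bits per symbol

where H(p) = -p log₂(p) - (1-p) log₂(1-p) is the binary entropy function.

H(0.3601) = 0.9428 bits
C = 1 - 0.9428 = 0.0572 bits per symbol

This means we can reliably transmit up to 0.0572 bits of information per channel use.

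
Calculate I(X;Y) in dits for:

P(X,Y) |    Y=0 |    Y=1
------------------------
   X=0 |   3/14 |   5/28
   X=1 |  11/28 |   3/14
0.0022 dits

Mutual information: I(X;Y) = H(X) + H(Y) - H(X,Y)

Marginals:
P(X) = (11/28, 17/28), H(X) = 0.2910 dits
P(Y) = (17/28, 11/28), H(Y) = 0.2910 dits

Joint entropy: H(X,Y) = 0.5797 dits

I(X;Y) = 0.2910 + 0.2910 - 0.5797 = 0.0022 dits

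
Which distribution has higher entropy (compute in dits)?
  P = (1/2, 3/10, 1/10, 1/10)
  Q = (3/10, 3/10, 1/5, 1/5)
Q

Computing entropies in dits:
H(P) = 0.5074
H(Q) = 0.5933

Distribution Q has higher entropy.

Intuition: The distribution closer to uniform (more spread out) has higher entropy.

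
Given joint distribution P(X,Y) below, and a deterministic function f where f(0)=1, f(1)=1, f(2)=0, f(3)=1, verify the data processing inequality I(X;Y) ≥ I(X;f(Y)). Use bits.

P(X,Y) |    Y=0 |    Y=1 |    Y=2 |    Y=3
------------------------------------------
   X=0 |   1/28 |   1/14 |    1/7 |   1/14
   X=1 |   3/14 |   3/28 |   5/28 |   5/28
I(X;Y) = 0.0503, I(X;f(Y)) = 0.0232, inequality holds: 0.0503 ≥ 0.0232

Data Processing Inequality: For any Markov chain X → Y → Z, we have I(X;Y) ≥ I(X;Z).

Here Z = f(Y) is a deterministic function of Y, forming X → Y → Z.

Original I(X;Y) = 0.0503 bits

After applying f:
P(X,Z) where Z=f(Y):
- P(X,Z=0) = P(X,Y=2)
- P(X,Z=1) = P(X,Y=0) + P(X,Y=1) + P(X,Y=3)

I(X;Z) = I(X;f(Y)) = 0.0232 bits

Verification: 0.0503 ≥ 0.0232 ✓

Information cannot be created by processing; the function f can only lose information about X.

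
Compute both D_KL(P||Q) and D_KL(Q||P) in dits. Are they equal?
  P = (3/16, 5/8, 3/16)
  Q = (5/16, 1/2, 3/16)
D_KL(P||Q) = 0.0190, D_KL(Q||P) = 0.0209

KL divergence is not symmetric: D_KL(P||Q) ≠ D_KL(Q||P) in general.

D_KL(P||Q) = 0.0190 dits
D_KL(Q||P) = 0.0209 dits

No, they are not equal!

This asymmetry is why KL divergence is not a true distance metric.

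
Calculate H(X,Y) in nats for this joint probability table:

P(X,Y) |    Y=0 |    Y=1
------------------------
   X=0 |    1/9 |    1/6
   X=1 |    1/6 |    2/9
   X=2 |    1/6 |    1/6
1.7729 nats

Joint entropy is H(X,Y) = -Σ_{x,y} p(x,y) log p(x,y).

Summing over all non-zero entries:
H(X,Y) = -[1/9·log_e(1/9) + 1/6·log_e(1/6) + 1/6·log_e(1/6) + 2/9·log_e(2/9) + 1/6·log_e(1/6) + 1/6·log_e(1/6)]
H(X,Y) = 1.7729 nats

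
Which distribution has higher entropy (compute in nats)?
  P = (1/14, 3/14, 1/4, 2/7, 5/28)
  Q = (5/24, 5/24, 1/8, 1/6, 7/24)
Q

Computing entropies in nats:
H(P) = 1.5307
H(Q) = 1.5715

Distribution Q has higher entropy.

Intuition: The distribution closer to uniform (more spread out) has higher entropy.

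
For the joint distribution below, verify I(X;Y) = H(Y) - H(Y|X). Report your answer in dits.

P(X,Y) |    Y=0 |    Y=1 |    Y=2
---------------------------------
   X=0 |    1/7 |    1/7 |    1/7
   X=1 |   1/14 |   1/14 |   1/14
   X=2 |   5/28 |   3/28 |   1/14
I(X;Y) = 0.0069 dits

Mutual information has multiple equivalent forms:
- I(X;Y) = H(X) - H(X|Y)
- I(X;Y) = H(Y) - H(Y|X)
- I(X;Y) = H(X) + H(Y) - H(X,Y)

Computing all quantities:
H(X) = 0.4608, H(Y) = 0.4733, H(X,Y) = 0.9272
H(X|Y) = 0.4539, H(Y|X) = 0.4664

Verification:
H(X) - H(X|Y) = 0.4608 - 0.4539 = 0.0069
H(Y) - H(Y|X) = 0.4733 - 0.4664 = 0.0069
H(X) + H(Y) - H(X,Y) = 0.4608 + 0.4733 - 0.9272 = 0.0069

All forms give I(X;Y) = 0.0069 dits. ✓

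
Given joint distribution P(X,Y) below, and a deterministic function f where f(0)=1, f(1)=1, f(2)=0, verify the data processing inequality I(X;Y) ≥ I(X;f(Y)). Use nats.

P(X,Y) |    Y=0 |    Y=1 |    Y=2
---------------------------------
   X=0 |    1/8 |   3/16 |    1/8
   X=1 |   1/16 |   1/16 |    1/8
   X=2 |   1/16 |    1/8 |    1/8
I(X;Y) = 0.0205, I(X;f(Y)) = 0.0162, inequality holds: 0.0205 ≥ 0.0162

Data Processing Inequality: For any Markov chain X → Y → Z, we have I(X;Y) ≥ I(X;Z).

Here Z = f(Y) is a deterministic function of Y, forming X → Y → Z.

Original I(X;Y) = 0.0205 nats

After applying f:
P(X,Z) where Z=f(Y):
- P(X,Z=0) = P(X,Y=2)
- P(X,Z=1) = P(X,Y=0) + P(X,Y=1)

I(X;Z) = I(X;f(Y)) = 0.0162 nats

Verification: 0.0205 ≥ 0.0162 ✓

Information cannot be created by processing; the function f can only lose information about X.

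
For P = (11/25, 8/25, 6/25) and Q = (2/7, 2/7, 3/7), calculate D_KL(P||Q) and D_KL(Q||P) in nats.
D_KL(P||Q) = 0.0871, D_KL(Q||P) = 0.0927

KL divergence is not symmetric: D_KL(P||Q) ≠ D_KL(Q||P) in general.

D_KL(P||Q) = 0.0871 nats
D_KL(Q||P) = 0.0927 nats

No, they are not equal!

This asymmetry is why KL divergence is not a true distance metric.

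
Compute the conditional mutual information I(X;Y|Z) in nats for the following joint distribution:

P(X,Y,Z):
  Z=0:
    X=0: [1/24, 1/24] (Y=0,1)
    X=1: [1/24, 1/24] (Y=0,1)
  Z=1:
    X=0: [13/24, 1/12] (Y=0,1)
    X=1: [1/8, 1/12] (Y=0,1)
0.0314 nats

Conditional mutual information: I(X;Y|Z) = H(X|Z) + H(Y|Z) - H(X,Y|Z)

H(Z) = 0.4506
H(X,Z) = 1.0347 → H(X|Z) = 0.5841
H(Y,Z) = 0.9831 → H(Y|Z) = 0.5325
H(X,Y,Z) = 1.5359 → H(X,Y|Z) = 1.0853

I(X;Y|Z) = 0.5841 + 0.5325 - 1.0853 = 0.0314 nats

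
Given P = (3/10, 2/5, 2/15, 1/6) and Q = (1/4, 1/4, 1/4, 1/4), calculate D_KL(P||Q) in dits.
0.0397 dits

KL divergence: D_KL(P||Q) = Σ p(x) log(p(x)/q(x))

Computing term by term:
  x=0: 3/10 × log_10[(3/10)/(1/4)] = 3/10 × 0.0792 = 0.0238
  x=1: 2/5 × log_10[(2/5)/(1/4)] = 2/5 × 0.2041 = 0.0816
  x=2: 2/15 × log_10[(2/15)/(1/4)] = 2/15 × -0.2730 = -0.0364
  x=3: 1/6 × log_10[(1/6)/(1/4)] = 1/6 × -0.1761 = -0.0293

D_KL(P||Q) = 0.0397 dits

Note: KL divergence is always non-negative and equals 0 iff P = Q.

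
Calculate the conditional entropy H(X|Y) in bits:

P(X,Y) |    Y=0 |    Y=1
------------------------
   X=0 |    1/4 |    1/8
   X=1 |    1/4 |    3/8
0.9056 bits

Using the chain rule: H(X|Y) = H(X,Y) - H(Y)

First, compute H(X,Y) = 1.9056 bits

Marginal P(Y) = (1/2, 1/2)
H(Y) = 1.0000 bits

H(X|Y) = H(X,Y) - H(Y) = 1.9056 - 1.0000 = 0.9056 bits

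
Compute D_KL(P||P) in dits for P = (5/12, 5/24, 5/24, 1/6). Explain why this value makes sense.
0.0000 dits

KL divergence satisfies the Gibbs inequality: D_KL(P||Q) ≥ 0 for all distributions P, Q.

D_KL(P||Q) = Σ p(x) log(p(x)/q(x))
Each term is p(x) × log_10(p(x)/p(x)) = p(x) × log_10(1) = 0, so the sum is 0.
D_KL(P||Q) = 0.0000 dits

When P = Q, the KL divergence is exactly 0, as there is no 'divergence' between identical distributions.

This non-negativity is a fundamental property: relative entropy cannot be negative because it measures how different Q is from P.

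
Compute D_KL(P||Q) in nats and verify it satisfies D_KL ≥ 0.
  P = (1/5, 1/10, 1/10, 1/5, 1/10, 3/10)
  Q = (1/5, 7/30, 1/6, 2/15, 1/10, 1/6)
0.1216 nats

KL divergence satisfies the Gibbs inequality: D_KL(P||Q) ≥ 0 for all distributions P, Q.

D_KL(P||Q) = Σ p(x) log(p(x)/q(x))
Term by term:
  x=0: 1/5 × log_e[(1/5)/(1/5)] = 0.0000
  x=1: 1/10 × log_e[(1/10)/(7/30)] = -0.0847
  x=2: 1/10 × log_e[(1/10)/(1/6)] = -0.0511
  x=3: 1/5 × log_e[(1/5)/(2/15)] = 0.0811
  x=4: 1/10 × log_e[(1/10)/(1/10)] = 0.0000
  x=5: 3/10 × log_e[(3/10)/(1/6)] = 0.1763
D_KL(P||Q) = 0.1216 nats

D_KL(P||Q) = 0.1216 ≥ 0 ✓

This non-negativity is a fundamental property: relative entropy cannot be negative because it measures how different Q is from P.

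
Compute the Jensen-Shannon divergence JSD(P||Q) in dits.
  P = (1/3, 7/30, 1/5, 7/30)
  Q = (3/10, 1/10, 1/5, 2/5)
0.0110 dits

Jensen-Shannon divergence is:
JSD(P||Q) = 0.5 × D_KL(P||M) + 0.5 × D_KL(Q||M)
where M = 0.5 × (P + Q) is the mixture distribution.

M = 0.5 × (1/3, 7/30, 1/5, 7/30) + 0.5 × (3/10, 1/10, 1/5, 2/5) = (0.316667, 1/6, 1/5, 0.316667)

D_KL(P||M) = 0.0106 dits
D_KL(Q||M) = 0.0114 dits

JSD(P||Q) = 0.5 × 0.0106 + 0.5 × 0.0114 = 0.0110 dits

Unlike KL divergence, JSD is symmetric and bounded: 0 ≤ JSD ≤ log(2).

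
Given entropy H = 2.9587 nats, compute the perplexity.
19.2729

Perplexity is e^H (or exp(H) for natural log).

H = 2.9587 nats
Perplexity = e^2.9587 = 19.2729

Interpretation: The model's uncertainty is equivalent to choosing uniformly among 19.3 options.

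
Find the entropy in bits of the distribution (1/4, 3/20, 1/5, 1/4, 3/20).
2.2855 bits

Shannon entropy is H(X) = -Σ p(x) log p(x).

For P = (1/4, 3/20, 1/5, 1/4, 3/20):
H = -1/4 × log_2(1/4) -3/20 × log_2(3/20) -1/5 × log_2(1/5) -1/4 × log_2(1/4) -3/20 × log_2(3/20)
H = 2.2855 bits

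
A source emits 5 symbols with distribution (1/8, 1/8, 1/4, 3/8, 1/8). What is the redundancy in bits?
0.1663 bits

Redundancy measures how far a source is from maximum entropy:
R = H_max - H(X)

Maximum entropy for 5 symbols: H_max = log_2(5) = 2.3219 bits
Actual entropy: H(X) = 2.1556 bits
Redundancy: R = 2.3219 - 2.1556 = 0.1663 bits

This redundancy represents potential for compression: the source could be compressed by 0.1663 bits per symbol.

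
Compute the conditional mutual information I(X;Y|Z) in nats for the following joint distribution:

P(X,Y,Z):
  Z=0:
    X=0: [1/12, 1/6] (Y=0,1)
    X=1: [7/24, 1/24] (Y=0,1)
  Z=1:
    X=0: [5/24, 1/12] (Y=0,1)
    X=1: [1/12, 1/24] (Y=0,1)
0.0959 nats

Conditional mutual information: I(X;Y|Z) = H(X|Z) + H(Y|Z) - H(X,Y|Z)

H(Z) = 0.6792
H(X,Z) = 1.3321 → H(X|Z) = 0.6529
H(Y,Z) = 1.3139 → H(Y|Z) = 0.6347
H(X,Y,Z) = 1.8709 → H(X,Y|Z) = 1.1917

I(X;Y|Z) = 0.6529 + 0.6347 - 1.1917 = 0.0959 nats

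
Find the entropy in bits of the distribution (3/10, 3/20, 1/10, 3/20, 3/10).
2.1955 bits

Shannon entropy is H(X) = -Σ p(x) log p(x).

For P = (3/10, 3/20, 1/10, 3/20, 3/10):
H = -3/10 × log_2(3/10) -3/20 × log_2(3/20) -1/10 × log_2(1/10) -3/20 × log_2(3/20) -3/10 × log_2(3/10)
H = 2.1955 bits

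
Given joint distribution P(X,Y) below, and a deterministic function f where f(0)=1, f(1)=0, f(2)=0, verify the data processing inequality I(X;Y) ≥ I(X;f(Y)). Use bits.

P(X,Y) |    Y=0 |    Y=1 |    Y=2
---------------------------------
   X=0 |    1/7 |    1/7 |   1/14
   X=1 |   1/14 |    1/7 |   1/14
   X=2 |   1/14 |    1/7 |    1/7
I(X;Y) = 0.0410, I(X;f(Y)) = 0.0267, inequality holds: 0.0410 ≥ 0.0267

Data Processing Inequality: For any Markov chain X → Y → Z, we have I(X;Y) ≥ I(X;Z).

Here Z = f(Y) is a deterministic function of Y, forming X → Y → Z.

Original I(X;Y) = 0.0410 bits

After applying f:
P(X,Z) where Z=f(Y):
- P(X,Z=0) = P(X,Y=1) + P(X,Y=2)
- P(X,Z=1) = P(X,Y=0)

I(X;Z) = I(X;f(Y)) = 0.0267 bits

Verification: 0.0410 ≥ 0.0267 ✓

Information cannot be created by processing; the function f can only lose information about X.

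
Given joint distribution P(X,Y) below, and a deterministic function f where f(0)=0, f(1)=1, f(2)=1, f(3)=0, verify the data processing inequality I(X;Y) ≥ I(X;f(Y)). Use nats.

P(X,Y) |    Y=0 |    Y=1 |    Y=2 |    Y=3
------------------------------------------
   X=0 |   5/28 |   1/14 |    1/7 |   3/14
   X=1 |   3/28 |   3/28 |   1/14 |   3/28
I(X;Y) = 0.0198, I(X;f(Y)) = 0.0051, inequality holds: 0.0198 ≥ 0.0051

Data Processing Inequality: For any Markov chain X → Y → Z, we have I(X;Y) ≥ I(X;Z).

Here Z = f(Y) is a deterministic function of Y, forming X → Y → Z.

Original I(X;Y) = 0.0198 nats

After applying f:
P(X,Z) where Z=f(Y):
- P(X,Z=0) = P(X,Y=0) + P(X,Y=3)
- P(X,Z=1) = P(X,Y=1) + P(X,Y=2)

I(X;Z) = I(X;f(Y)) = 0.0051 nats

Verification: 0.0198 ≥ 0.0051 ✓

Information cannot be created by processing; the function f can only lose information about X.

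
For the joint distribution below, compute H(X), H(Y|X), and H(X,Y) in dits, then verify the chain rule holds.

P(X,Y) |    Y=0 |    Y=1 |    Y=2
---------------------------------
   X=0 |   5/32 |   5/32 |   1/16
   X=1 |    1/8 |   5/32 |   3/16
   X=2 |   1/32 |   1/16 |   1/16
H(X,Y) = 0.8999, H(X) = 0.4400, H(Y|X) = 0.4600 (all in dits)

Chain rule: H(X,Y) = H(X) + H(Y|X)

Left side — joint entropy directly:
H(X,Y) = -Σ p(x,y) log p(x,y) = 0.8999 dits

Right side — compute H(Y|X) from the conditional distributions:
P(X) = (3/8, 15/32, 5/32), so H(X) = 0.4400 dits
H(Y|X) = Σ_x P(X=x) · H(Y|X=x):
  P(Y|X=0) = (5/12, 5/12, 1/6), H(Y|X=0) = 0.4465, weight P(X=0) = 3/8
  P(Y|X=1) = (4/15, 1/3, 2/5), H(Y|X=1) = 0.4713, weight P(X=1) = 15/32
  P(Y|X=2) = (1/5, 2/5, 2/5), H(Y|X=2) = 0.4581, weight P(X=2) = 5/32
H(Y|X) = 0.4600 dits

H(X) + H(Y|X) = 0.4400 + 0.4600 = 0.8999 dits

Both sides equal 0.8999 dits. ✓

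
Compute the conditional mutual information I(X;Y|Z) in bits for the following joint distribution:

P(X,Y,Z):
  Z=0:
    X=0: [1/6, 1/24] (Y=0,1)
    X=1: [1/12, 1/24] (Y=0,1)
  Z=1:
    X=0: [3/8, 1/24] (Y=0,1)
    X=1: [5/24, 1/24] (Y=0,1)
0.0097 bits

Conditional mutual information: I(X;Y|Z) = H(X|Z) + H(Y|Z) - H(X,Y|Z)

H(Z) = 0.9183
H(X,Z) = 1.8727 → H(X|Z) = 0.9544
H(Y,Z) = 1.5511 → H(Y|Z) = 0.6328
H(X,Y,Z) = 2.4958 → H(X,Y|Z) = 1.5775

I(X;Y|Z) = 0.9544 + 0.6328 - 1.5775 = 0.0097 bits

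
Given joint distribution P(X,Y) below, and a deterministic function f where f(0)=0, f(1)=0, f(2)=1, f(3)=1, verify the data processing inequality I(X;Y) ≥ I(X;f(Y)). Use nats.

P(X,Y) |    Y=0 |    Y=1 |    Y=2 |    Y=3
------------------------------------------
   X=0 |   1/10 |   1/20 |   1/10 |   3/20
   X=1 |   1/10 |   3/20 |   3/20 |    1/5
I(X;Y) = 0.0146, I(X;f(Y)) = 0.0009, inequality holds: 0.0146 ≥ 0.0009

Data Processing Inequality: For any Markov chain X → Y → Z, we have I(X;Y) ≥ I(X;Z).

Here Z = f(Y) is a deterministic function of Y, forming X → Y → Z.

Original I(X;Y) = 0.0146 nats

After applying f:
P(X,Z) where Z=f(Y):
- P(X,Z=0) = P(X,Y=0) + P(X,Y=1)
- P(X,Z=1) = P(X,Y=2) + P(X,Y=3)

I(X;Z) = I(X;f(Y)) = 0.0009 nats

Verification: 0.0146 ≥ 0.0009 ✓

Information cannot be created by processing; the function f can only lose information about X.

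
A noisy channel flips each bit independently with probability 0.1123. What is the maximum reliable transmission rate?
0.4932 bits

For a binary symmetric channel (BSC) with error probability p:
Capacity C = 1 - H(p) bits per symbol

where H(p) = -p log₂(p) - (1-p) log₂(1-p) is the binary entropy function.

H(0.1123) = 0.5068 bits
C = 1 - 0.5068 = 0.4932 bits per symbol

This means we can reliably transmit up to 0.4932 bits of information per channel use.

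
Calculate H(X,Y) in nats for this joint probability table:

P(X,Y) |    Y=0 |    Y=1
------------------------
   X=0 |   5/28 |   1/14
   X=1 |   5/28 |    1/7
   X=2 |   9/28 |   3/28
1.6859 nats

Joint entropy is H(X,Y) = -Σ_{x,y} p(x,y) log p(x,y).

Summing over all non-zero entries:
H(X,Y) = -[5/28·log_e(5/28) + 1/14·log_e(1/14) + 5/28·log_e(5/28) + 1/7·log_e(1/7) + 9/28·log_e(9/28) + 3/28·log_e(3/28)]
H(X,Y) = 1.6859 nats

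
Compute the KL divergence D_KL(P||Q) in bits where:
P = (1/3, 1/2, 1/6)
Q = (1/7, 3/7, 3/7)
0.2916 bits

KL divergence: D_KL(P||Q) = Σ p(x) log(p(x)/q(x))

Computing term by term:
  x=0: 1/3 × log_2[(1/3)/(1/7)] = 1/3 × 1.2224 = 0.4075
  x=1: 1/2 × log_2[(1/2)/(3/7)] = 1/2 × 0.2224 = 0.1112
  x=2: 1/6 × log_2[(1/6)/(3/7)] = 1/6 × -1.3626 = -0.2271

D_KL(P||Q) = 0.2916 bits

Note: KL divergence is always non-negative and equals 0 iff P = Q.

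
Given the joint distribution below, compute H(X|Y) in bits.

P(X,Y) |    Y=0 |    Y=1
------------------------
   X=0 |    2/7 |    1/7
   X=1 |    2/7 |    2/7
0.9650 bits

Using the chain rule: H(X|Y) = H(X,Y) - H(Y)

First, compute H(X,Y) = 1.9502 bits

Marginal P(Y) = (4/7, 3/7)
H(Y) = 0.9852 bits

H(X|Y) = H(X,Y) - H(Y) = 1.9502 - 0.9852 = 0.9650 bits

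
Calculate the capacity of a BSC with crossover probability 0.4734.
0.0020 bits

For a binary symmetric channel (BSC) with error probability p:
Capacity C = 1 - H(p) bits per symbol

where H(p) = -p log₂(p) - (1-p) log₂(1-p) is the binary entropy function.

H(0.4734) = 0.9980 bits
C = 1 - 0.9980 = 0.0020 bits per symbol

This means we can reliably transmit up to 0.0020 bits of information per channel use.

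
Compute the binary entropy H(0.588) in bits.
0.9775 bits

The binary entropy function is:
H(p) = -p log(p) - (1-p) log(1-p)

H(0.588) = -0.588 × log_2(0.588) - 0.412 × log_2(0.412)
H(0.588) = 0.9775 bits

Note: Binary entropy is maximized at p=0.5 (H=1 bit) and minimized at p=0 or p=1 (H=0).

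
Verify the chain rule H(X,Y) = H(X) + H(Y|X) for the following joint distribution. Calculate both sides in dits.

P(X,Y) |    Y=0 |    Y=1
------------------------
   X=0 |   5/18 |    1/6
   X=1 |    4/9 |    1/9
H(X,Y) = 0.5468, H(X) = 0.2983, H(Y|X) = 0.2484 (all in dits)

Chain rule: H(X,Y) = H(X) + H(Y|X)

Left side — joint entropy directly:
H(X,Y) = -Σ p(x,y) log p(x,y) = 0.5468 dits

Right side — compute H(Y|X) from the conditional distributions:
P(X) = (4/9, 5/9), so H(X) = 0.2983 dits
H(Y|X) = Σ_x P(X=x) · H(Y|X=x):
  P(Y|X=0) = (5/8, 3/8), H(Y|X=0) = 0.2873, weight P(X=0) = 4/9
  P(Y|X=1) = (4/5, 1/5), H(Y|X=1) = 0.2173, weight P(X=1) = 5/9
H(Y|X) = 0.2484 dits

H(X) + H(Y|X) = 0.2983 + 0.2484 = 0.5468 dits

Both sides equal 0.5468 dits. ✓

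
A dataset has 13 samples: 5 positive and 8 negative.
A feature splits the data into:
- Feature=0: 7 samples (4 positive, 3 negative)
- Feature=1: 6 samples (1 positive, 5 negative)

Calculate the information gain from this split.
0.1307 bits

Information Gain = H(Y) - H(Y|Feature)

Before split:
P(positive) = 5/13 = 0.3846
H(Y) = 0.9612 bits

After split:
Feature=0: H = 0.9852 bits (weight = 7/13)
Feature=1: H = 0.6500 bits (weight = 6/13)
H(Y|Feature) = (7/13)×0.9852 + (6/13)×0.6500 = 0.8305 bits

Information Gain = 0.9612 - 0.8305 = 0.1307 bits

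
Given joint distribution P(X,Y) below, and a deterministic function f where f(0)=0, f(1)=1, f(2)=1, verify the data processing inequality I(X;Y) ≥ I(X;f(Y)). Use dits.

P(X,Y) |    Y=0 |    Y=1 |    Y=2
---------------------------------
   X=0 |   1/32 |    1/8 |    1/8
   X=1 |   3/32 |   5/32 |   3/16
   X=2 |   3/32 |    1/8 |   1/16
I(X;Y) = 0.0140, I(X;f(Y)) = 0.0091, inequality holds: 0.0140 ≥ 0.0091

Data Processing Inequality: For any Markov chain X → Y → Z, we have I(X;Y) ≥ I(X;Z).

Here Z = f(Y) is a deterministic function of Y, forming X → Y → Z.

Original I(X;Y) = 0.0140 dits

After applying f:
P(X,Z) where Z=f(Y):
- P(X,Z=0) = P(X,Y=0)
- P(X,Z=1) = P(X,Y=1) + P(X,Y=2)

I(X;Z) = I(X;f(Y)) = 0.0091 dits

Verification: 0.0140 ≥ 0.0091 ✓

Information cannot be created by processing; the function f can only lose information about X.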